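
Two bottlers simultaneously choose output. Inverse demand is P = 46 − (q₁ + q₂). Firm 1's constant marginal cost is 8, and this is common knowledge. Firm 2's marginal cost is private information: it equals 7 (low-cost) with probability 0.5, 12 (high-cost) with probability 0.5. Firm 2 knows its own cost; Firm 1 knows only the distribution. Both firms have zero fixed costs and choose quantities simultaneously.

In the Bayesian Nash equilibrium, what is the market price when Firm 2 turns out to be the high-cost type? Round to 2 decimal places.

22.42

Each type of Firm 2 best-responds to q₁; Firm 1 best-responds to the expected q₂ over Firm 2's types.
Firm 2 with cost c maximizes (46 − (q₁+q₂) − c)·q₂, giving q₂(c) = (46 − c − q₁)/2.
E[c₂] = 0.5·7 + 0.5·12 = 9.5
Firm 1's FOC against E[q₂] yields q₁ = (46 − 2·8 + E[c₂])/3 = (46 − 16 + 9.5)/3 = 13.1667.
q₂(high-cost) = 10.4167, so P = 46 − (13.1667 + 10.4167) = 22.4167.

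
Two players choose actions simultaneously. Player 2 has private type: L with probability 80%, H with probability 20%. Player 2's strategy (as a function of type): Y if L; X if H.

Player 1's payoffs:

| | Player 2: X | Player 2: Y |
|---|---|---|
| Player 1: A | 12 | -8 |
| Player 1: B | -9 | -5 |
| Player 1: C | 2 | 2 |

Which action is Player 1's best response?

C

E[A] = 0.8·(-8) + 0.2·(12) = -4
E[B] = 0.8·(-5) + 0.2·(-9) = -5.8
E[C] = 0.8·(2) + 0.2·(2) = 2
Best response: C (2 is the largest).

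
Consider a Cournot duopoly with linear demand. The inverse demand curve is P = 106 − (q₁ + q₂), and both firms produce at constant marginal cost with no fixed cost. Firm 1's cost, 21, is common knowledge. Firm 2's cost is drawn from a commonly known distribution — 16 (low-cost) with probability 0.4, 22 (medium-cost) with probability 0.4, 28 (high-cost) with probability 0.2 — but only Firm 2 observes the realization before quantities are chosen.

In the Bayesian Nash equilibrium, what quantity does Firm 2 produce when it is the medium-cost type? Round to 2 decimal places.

27.87

Firm 2 with cost c maximizes (106 − (q₁+q₂) − c)·q₂, giving q₂(c) = (106 − c − q₁)/2.
E[c₂] = 0.4·16 + 0.4·22 + 0.2·28 = 20.8
Firm 1's FOC against E[q₂] yields q₁ = (106 − 2·21 + E[c₂])/3 = (106 − 42 + 20.8)/3 = 28.2667.
q₂(medium-cost) = (106 − 22 − 28.2667)/2 = 27.8667.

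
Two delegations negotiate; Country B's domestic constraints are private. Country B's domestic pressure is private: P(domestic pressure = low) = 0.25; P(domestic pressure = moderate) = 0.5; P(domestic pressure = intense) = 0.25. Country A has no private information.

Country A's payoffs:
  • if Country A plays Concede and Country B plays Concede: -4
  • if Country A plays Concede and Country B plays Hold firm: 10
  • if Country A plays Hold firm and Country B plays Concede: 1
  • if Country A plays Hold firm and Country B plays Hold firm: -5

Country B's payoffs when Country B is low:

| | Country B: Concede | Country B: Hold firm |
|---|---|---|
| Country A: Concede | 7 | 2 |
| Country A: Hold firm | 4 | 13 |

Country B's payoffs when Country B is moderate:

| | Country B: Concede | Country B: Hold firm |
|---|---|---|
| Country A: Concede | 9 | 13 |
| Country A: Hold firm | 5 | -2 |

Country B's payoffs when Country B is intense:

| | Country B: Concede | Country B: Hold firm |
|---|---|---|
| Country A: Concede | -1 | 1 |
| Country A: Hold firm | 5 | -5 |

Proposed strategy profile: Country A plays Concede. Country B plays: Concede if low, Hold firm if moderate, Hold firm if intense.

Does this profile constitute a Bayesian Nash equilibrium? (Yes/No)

A profile is a BNE iff every type of every player is best-responding given beliefs about the other side.
Country A plays Concede: E[Concede] = 0.25·(-4) + 0.5·(10) + 0.25·(10) = 6.5; E[Hold firm] = -3.5. Best-responding. ✓
Country B (domestic pressure low), facing Concede: Concede gives 7, Hold firm gives 2. Proposed Concede is best. ✓
Country B (domestic pressure moderate), facing Concede: Concede gives 9, Hold firm gives 13. Proposed Hold firm is best. ✓
Country B (domestic pressure intense), facing Concede: Concede gives -1, Hold firm gives 1. Proposed Hold firm is best. ✓

Yes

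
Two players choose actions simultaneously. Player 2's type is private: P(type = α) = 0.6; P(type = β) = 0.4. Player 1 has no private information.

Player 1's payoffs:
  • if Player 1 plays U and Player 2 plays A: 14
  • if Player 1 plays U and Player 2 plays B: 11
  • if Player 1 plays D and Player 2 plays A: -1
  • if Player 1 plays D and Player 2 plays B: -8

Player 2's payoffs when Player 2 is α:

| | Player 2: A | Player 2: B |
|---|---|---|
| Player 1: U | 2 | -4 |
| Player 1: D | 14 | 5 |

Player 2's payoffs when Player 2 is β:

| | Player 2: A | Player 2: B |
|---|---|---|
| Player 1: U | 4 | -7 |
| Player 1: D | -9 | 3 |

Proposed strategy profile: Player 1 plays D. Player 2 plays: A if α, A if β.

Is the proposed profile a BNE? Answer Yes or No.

Player 1 plays D: E[D] = 0.6·(-1) + 0.4·(-1) = -1; E[U] = 14. Not best-responding. ✗
Player 2 (type α), facing D: A gives 14, B gives 5. Proposed A is best. ✓
Player 2 (type β), facing D: A gives -9, B gives 3. Proposed A is not best — profitable deviation exists. ✗

No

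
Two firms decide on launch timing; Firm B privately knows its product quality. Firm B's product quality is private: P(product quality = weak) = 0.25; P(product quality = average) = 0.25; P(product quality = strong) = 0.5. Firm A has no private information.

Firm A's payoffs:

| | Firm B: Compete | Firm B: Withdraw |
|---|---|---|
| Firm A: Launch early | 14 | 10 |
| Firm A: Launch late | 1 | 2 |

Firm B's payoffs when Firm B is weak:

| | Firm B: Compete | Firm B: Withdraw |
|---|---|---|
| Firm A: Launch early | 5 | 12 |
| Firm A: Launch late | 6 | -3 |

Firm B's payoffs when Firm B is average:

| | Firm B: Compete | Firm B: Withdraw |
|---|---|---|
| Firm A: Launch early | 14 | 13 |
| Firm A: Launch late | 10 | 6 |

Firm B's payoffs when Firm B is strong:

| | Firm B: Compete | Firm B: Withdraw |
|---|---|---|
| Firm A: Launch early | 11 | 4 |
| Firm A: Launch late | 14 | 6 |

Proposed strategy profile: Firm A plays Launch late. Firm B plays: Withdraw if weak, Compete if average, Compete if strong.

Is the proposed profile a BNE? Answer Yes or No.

No

Firm A plays Launch late: E[Launch late] = 0.25·(2) + 0.25·(1) + 0.5·(1) = 1.25; E[Launch early] = 13. Not best-responding. ✗
Firm B (product quality weak), facing Launch late: Compete gives 6, Withdraw gives -3. Proposed Withdraw is not best — profitable deviation exists. ✗
Firm B (product quality average), facing Launch late: Compete gives 10, Withdraw gives 6. Proposed Compete is best. ✓
Firm B (product quality strong), facing Launch late: Compete gives 14, Withdraw gives 6. Proposed Compete is best. ✓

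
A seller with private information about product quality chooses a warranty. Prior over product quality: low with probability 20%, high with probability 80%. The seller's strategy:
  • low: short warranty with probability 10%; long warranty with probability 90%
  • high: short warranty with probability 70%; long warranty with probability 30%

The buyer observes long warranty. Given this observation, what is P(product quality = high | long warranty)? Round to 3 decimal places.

0.571

P(long warranty) = 0.2·0.9 + 0.8·0.3 = 0.42
P(high | long warranty) = (0.8·0.3) / 0.42 = 0.24 / 0.42 = 0.571429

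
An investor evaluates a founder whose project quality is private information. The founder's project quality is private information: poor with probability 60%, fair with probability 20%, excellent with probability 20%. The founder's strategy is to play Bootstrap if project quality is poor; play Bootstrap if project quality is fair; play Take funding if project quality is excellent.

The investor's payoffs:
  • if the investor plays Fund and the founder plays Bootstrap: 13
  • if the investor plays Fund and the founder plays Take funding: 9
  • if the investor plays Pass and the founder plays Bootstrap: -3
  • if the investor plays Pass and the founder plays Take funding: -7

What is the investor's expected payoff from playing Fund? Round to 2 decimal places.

Take the expectation over the founder's project quality, weighting each type's action by its prior probability.
E[Fund] = 0.6·13 + 0.2·13 + 0.2·9 = 7.8 + 2.6 + 1.8 = 12.2

12.20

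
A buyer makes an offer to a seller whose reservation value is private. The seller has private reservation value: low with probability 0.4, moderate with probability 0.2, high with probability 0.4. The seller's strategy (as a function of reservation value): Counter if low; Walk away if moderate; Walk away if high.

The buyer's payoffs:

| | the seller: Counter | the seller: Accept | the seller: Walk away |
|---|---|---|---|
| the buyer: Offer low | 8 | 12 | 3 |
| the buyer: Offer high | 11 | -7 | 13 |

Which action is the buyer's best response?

E[Offer low] = 0.4·(8) + 0.2·(3) + 0.4·(3) = 5
E[Offer high] = 0.4·(11) + 0.2·(13) + 0.4·(13) = 12.2
Best response: Offer high (12.2 is the largest).

Offer high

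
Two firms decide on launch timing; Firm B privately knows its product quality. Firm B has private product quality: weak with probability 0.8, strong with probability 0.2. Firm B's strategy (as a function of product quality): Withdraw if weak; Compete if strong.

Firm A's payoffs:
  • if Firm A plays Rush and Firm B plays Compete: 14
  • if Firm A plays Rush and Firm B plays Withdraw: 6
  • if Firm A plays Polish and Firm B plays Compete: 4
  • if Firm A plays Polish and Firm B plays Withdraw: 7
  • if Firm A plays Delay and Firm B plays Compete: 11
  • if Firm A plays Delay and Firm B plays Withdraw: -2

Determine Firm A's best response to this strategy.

E[Rush] = 0.8·(6) + 0.2·(14) = 7.6
E[Polish] = 0.8·(7) + 0.2·(4) = 6.4
E[Delay] = 0.8·(-2) + 0.2·(11) = 0.6
Best response: Rush (7.6 is the largest).

Rush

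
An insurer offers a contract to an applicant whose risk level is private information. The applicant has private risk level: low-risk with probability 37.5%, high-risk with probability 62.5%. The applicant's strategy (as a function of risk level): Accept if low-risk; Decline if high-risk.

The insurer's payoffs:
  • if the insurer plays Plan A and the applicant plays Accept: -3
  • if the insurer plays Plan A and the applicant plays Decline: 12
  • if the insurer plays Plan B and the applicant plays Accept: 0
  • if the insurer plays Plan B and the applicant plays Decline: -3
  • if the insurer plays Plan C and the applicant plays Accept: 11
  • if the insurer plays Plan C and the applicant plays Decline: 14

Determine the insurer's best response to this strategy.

E[Plan A] = 0.375·(-3) + 0.625·(12) = 6.375
E[Plan B] = 0.375·(0) + 0.625·(-3) = -1.875
E[Plan C] = 0.375·(11) + 0.625·(14) = 12.875
Best response: Plan C (12.875 is the largest).

Plan C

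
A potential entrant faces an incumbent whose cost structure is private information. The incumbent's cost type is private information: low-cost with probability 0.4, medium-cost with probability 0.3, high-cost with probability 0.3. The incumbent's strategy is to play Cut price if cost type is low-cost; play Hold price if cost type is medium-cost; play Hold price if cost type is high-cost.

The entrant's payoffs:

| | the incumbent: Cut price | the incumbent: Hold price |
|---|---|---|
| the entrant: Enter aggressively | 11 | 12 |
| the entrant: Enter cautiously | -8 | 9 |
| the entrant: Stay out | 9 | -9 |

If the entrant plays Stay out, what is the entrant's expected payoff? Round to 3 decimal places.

-1.800

E[Stay out] = 0.4·9 + 0.3·(-9) + 0.3·(-9) = 3.6 + (-2.7) + (-2.7) = -1.8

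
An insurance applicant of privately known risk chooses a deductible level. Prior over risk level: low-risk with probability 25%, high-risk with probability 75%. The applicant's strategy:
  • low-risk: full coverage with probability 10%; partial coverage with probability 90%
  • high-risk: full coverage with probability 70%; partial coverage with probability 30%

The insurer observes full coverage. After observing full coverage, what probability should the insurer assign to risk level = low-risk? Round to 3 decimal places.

P(full coverage) = 0.25·0.1 + 0.75·0.7 = 0.55
P(low-risk | full coverage) = (0.25·0.1) / 0.55 = 0.025 / 0.55 = 0.0454545

0.045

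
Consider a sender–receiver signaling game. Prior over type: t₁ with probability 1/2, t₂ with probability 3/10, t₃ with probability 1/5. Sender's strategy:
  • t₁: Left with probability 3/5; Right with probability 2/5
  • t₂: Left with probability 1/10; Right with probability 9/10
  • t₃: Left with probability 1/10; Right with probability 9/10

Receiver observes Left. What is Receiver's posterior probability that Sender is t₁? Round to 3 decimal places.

0.857

Apply Bayes' rule using the sender's strategy as the likelihood.
P(Left) = (1/2)·(3/5) + (3/10)·(1/10) + (1/5)·(1/10) = 7/20
P(t₁ | Left) = ((1/2)·(3/5)) / (7/20) = (3/10) / (7/20) = 6/7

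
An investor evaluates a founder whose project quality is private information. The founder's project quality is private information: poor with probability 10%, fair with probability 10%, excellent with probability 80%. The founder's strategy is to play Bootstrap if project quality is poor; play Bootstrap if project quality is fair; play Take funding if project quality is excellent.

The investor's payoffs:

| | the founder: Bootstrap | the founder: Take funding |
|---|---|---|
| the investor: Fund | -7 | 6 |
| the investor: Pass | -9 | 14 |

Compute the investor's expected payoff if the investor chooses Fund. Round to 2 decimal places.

E[Fund] = 0.1·(-7) + 0.1·(-7) + 0.8·6 = (-0.7) + (-0.7) + 4.8 = 3.4

3.40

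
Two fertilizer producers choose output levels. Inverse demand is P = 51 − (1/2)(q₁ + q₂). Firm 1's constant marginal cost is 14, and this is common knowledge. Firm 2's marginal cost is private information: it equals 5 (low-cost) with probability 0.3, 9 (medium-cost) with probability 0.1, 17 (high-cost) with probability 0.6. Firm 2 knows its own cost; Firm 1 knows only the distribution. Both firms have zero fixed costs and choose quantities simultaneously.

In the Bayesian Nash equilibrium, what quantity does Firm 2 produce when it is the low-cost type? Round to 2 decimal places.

34.13

Firm 2 with cost c maximizes (51 − (1/2)(q₁+q₂) − c)·q₂, giving q₂(c) = (51 − c − (1/2)q₁).
E[c₂] = 0.3·5 + 0.1·9 + 0.6·17 = 12.6
Firm 1's FOC against E[q₂] yields q₁ = (51 − 2·14 + E[c₂])/(3/2) = (51 − 28 + 12.6)/(3/2) = 23.7333.
q₂(low-cost) = (51 − 5 − (1/2)·23.7333) = 34.1333.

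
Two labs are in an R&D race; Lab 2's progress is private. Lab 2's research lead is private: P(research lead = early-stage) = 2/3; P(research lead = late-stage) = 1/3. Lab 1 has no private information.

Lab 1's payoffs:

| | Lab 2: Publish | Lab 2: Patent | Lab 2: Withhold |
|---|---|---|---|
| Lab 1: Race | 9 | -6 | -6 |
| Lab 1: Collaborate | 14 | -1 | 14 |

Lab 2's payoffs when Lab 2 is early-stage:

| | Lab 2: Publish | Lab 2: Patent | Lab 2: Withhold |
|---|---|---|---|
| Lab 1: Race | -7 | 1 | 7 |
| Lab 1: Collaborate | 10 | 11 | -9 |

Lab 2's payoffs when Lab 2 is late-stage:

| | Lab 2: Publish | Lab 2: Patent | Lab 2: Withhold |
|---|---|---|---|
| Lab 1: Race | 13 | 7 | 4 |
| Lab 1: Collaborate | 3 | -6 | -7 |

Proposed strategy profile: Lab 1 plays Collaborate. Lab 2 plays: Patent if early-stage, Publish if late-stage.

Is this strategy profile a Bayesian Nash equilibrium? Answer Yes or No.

Yes

Lab 1 plays Collaborate: E[Collaborate] = 2/3·(-1) + 1/3·(14) = 4; E[Race] = -1. Best-responding. ✓
Lab 2 (research lead early-stage), facing Collaborate: Publish gives 10, Patent gives 11, Withhold gives -9. Proposed Patent is best. ✓
Lab 2 (research lead late-stage), facing Collaborate: Publish gives 3, Patent gives -6, Withhold gives -7. Proposed Publish is best. ✓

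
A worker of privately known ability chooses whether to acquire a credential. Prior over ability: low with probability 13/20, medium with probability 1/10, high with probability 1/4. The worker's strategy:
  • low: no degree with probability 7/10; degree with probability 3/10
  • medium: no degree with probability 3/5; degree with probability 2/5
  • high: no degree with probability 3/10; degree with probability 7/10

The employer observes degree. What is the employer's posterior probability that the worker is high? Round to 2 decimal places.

P(degree) = (13/20)·(3/10) + (1/10)·(2/5) + (1/4)·(7/10) = 41/100
P(high | degree) = ((1/4)·(7/10)) / (41/100) = (7/40) / (41/100) = 35/82

0.43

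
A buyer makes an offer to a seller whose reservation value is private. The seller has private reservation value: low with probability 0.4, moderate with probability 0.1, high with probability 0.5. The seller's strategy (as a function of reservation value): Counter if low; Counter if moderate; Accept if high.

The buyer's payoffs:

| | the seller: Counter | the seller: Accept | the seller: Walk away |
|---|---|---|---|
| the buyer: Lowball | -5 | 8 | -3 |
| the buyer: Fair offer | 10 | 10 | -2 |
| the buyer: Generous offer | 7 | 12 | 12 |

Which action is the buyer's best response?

Fair offer

E[Lowball] = 0.4·(-5) + 0.1·(-5) + 0.5·(8) = 1.5
E[Fair offer] = 0.4·(10) + 0.1·(10) + 0.5·(10) = 10
E[Generous offer] = 0.4·(7) + 0.1·(7) + 0.5·(12) = 9.5
Best response: Fair offer (10 is the largest).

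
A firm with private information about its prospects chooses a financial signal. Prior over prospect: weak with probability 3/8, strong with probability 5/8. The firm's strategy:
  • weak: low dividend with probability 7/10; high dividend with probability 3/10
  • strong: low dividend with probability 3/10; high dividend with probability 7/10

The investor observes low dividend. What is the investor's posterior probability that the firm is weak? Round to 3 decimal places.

P(low dividend) = (3/8)·(7/10) + (5/8)·(3/10) = 9/20
P(weak | low dividend) = ((3/8)·(7/10)) / (9/20) = (21/80) / (9/20) = 7/12

0.583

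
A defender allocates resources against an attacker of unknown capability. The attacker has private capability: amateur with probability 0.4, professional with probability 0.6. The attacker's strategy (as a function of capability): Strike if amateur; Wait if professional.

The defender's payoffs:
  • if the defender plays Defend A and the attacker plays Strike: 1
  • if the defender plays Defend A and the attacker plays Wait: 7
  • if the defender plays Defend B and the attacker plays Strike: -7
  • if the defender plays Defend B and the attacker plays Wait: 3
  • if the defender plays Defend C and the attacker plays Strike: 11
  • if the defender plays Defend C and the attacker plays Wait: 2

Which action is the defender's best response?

Compute the defender's expected payoff for each action, taking the expectation over the attacker's type.
E[Defend A] = 0.4·(1) + 0.6·(7) = 4.6
E[Defend B] = 0.4·(-7) + 0.6·(3) = -1
E[Defend C] = 0.4·(11) + 0.6·(2) = 5.6
Best response: Defend C (5.6 is the largest).

Defend C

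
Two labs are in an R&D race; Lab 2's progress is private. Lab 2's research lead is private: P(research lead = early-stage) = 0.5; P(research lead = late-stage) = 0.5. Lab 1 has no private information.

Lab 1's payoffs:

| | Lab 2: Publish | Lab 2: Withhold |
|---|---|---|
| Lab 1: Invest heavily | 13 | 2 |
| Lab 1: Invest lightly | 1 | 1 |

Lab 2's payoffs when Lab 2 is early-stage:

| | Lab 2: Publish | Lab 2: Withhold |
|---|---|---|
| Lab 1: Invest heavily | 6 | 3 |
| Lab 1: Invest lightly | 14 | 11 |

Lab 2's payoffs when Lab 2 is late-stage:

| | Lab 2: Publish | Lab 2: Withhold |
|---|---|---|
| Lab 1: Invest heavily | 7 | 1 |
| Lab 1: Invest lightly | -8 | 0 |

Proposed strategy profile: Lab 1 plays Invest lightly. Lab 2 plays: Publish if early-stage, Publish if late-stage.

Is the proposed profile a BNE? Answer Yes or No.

No

Lab 1 plays Invest lightly: E[Invest lightly] = 0.5·(1) + 0.5·(1) = 1; E[Invest heavily] = 13. Not best-responding. ✗
Lab 2 (research lead early-stage), facing Invest lightly: Publish gives 14, Withhold gives 11. Proposed Publish is best. ✓
Lab 2 (research lead late-stage), facing Invest lightly: Publish gives -8, Withhold gives 0. Proposed Publish is not best — profitable deviation exists. ✗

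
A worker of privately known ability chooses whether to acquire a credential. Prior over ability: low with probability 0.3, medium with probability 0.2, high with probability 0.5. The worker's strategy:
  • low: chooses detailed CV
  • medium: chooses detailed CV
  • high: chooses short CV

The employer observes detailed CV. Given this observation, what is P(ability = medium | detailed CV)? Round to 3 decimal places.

P(detailed CV) = 0.3·1 + 0.2·1 + 0.5·0 = 0.5
P(medium | detailed CV) = (0.2·1) / 0.5 = 0.2 / 0.5 = 0.4

0.400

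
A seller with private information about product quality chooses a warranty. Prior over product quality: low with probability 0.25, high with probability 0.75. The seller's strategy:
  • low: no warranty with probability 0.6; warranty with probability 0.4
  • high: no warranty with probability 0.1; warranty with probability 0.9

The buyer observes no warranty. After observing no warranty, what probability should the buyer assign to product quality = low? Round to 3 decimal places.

0.667

P(no warranty) = 0.25·0.6 + 0.75·0.1 = 0.225
P(low | no warranty) = (0.25·0.6) / 0.225 = 0.15 / 0.225 = 0.666667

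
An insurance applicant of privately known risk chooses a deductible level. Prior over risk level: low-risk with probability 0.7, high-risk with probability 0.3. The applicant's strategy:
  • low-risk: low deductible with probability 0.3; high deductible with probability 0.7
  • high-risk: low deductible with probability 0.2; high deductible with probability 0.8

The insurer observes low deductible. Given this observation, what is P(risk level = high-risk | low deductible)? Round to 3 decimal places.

Apply Bayes' rule using the sender's strategy as the likelihood.
P(low deductible) = 0.7·0.3 + 0.3·0.2 = 0.27
P(high-risk | low deductible) = (0.3·0.2) / 0.27 = 0.06 / 0.27 = 0.222222

0.222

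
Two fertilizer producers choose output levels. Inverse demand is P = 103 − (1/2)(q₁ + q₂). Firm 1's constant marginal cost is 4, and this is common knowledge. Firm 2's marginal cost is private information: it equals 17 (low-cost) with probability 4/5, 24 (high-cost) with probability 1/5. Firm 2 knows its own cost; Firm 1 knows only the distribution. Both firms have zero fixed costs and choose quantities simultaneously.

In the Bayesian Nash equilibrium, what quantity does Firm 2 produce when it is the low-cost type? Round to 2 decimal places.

Each type of Firm 2 best-responds to q₁; Firm 1 best-responds to the expected q₂ over Firm 2's types.
Firm 2 with cost c maximizes (103 − (1/2)(q₁+q₂) − c)·q₂, giving q₂(c) = (103 − c − (1/2)q₁).
E[c₂] = 4/5·17 + 1/5·24 = 18.4
Firm 1's FOC against E[q₂] yields q₁ = (103 − 2·4 + E[c₂])/(3/2) = (103 − 8 + 18.4)/(3/2) = 75.6.
q₂(low-cost) = (103 − 17 − (1/2)·75.6) = 48.2.

48.20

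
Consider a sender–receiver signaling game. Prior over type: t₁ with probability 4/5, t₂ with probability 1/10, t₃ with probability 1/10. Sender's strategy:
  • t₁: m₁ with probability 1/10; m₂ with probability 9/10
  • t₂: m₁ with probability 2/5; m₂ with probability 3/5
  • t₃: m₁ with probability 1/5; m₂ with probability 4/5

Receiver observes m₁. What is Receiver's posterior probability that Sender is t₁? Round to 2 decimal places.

P(m₁) = (4/5)·(1/10) + (1/10)·(2/5) + (1/10)·(1/5) = 7/50
P(t₁ | m₁) = ((4/5)·(1/10)) / (7/50) = (2/25) / (7/50) = 4/7

0.57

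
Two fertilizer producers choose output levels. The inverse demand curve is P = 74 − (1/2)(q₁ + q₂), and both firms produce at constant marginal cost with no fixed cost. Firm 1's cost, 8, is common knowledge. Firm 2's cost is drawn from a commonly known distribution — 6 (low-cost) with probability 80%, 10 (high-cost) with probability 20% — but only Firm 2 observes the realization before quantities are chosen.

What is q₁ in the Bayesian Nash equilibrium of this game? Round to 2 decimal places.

Firm 2 with cost c maximizes (74 − (1/2)(q₁+q₂) − c)·q₂, giving q₂(c) = (74 − c − (1/2)q₁).
E[c₂] = 0.8·6 + 0.2·10 = 6.8
Firm 1's FOC against E[q₂] yields q₁ = (74 − 2·8 + E[c₂])/(3/2) = (74 − 16 + 6.8)/(3/2) = 43.2.

43.20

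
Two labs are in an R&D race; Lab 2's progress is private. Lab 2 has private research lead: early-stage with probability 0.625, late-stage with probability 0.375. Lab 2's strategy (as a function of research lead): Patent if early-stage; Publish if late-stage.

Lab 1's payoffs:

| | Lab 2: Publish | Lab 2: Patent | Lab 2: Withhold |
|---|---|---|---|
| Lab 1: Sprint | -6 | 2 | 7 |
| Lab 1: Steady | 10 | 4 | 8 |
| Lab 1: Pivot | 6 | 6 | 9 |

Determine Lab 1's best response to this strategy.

Steady

E[Sprint] = 0.625·(2) + 0.375·(-6) = -1
E[Steady] = 0.625·(4) + 0.375·(10) = 6.25
E[Pivot] = 0.625·(6) + 0.375·(6) = 6
Best response: Steady (6.25 is the largest).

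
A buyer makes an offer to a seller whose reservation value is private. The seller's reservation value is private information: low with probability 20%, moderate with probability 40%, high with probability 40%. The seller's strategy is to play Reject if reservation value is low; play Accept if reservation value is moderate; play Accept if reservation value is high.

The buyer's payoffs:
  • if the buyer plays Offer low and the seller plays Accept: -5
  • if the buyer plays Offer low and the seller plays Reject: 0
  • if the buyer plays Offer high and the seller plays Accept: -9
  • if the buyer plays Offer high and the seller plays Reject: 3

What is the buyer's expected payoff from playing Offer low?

-4

Take the expectation over the seller's reservation value, weighting each type's action by its prior probability.
E[Offer low] = 0.2·0 + 0.4·(-5) + 0.4·(-5) = 0 + (-2) + (-2) = -4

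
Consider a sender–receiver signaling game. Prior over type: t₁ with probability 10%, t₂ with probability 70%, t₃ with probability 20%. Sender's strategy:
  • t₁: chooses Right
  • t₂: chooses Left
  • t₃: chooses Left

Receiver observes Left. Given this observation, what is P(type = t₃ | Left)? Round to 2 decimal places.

0.22

Apply Bayes' rule using the sender's strategy as the likelihood.
P(Left) = 0.1·0 + 0.7·1 + 0.2·1 = 0.9
P(t₃ | Left) = (0.2·1) / 0.9 = 0.2 / 0.9 = 0.222222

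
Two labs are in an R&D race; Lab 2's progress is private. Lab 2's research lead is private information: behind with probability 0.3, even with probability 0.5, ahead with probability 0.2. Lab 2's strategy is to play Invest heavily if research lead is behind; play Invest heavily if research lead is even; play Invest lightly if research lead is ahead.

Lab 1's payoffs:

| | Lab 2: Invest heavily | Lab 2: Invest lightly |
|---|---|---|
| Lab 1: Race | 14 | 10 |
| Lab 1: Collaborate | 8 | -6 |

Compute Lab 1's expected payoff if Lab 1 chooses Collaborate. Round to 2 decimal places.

E[Collaborate] = 0.3·8 + 0.5·8 + 0.2·(-6) = 2.4 + 4 + (-1.2) = 5.2

5.20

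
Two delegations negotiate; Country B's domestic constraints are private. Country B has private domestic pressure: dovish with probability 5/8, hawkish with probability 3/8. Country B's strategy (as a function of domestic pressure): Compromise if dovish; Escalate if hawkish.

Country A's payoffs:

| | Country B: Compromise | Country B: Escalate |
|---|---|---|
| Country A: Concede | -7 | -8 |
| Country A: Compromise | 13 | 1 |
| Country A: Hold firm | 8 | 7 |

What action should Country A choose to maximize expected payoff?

Compute Country A's expected payoff for each action, taking the expectation over Country B's type.
E[Concede] = 5/8·(-7) + 3/8·(-8) = -59/8
E[Compromise] = 5/8·(13) + 3/8·(1) = 17/2
E[Hold firm] = 5/8·(8) + 3/8·(7) = 61/8
Best response: Compromise (17/2 is the largest).

Compromise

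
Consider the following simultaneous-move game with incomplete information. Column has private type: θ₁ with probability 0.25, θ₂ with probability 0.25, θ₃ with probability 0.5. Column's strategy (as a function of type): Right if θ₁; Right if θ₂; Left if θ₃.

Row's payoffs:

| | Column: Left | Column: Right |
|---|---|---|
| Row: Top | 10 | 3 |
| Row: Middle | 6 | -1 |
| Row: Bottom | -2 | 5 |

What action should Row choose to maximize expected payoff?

Top

E[Top] = 0.25·(3) + 0.25·(3) + 0.5·(10) = 6.5
E[Middle] = 0.25·(-1) + 0.25·(-1) + 0.5·(6) = 2.5
E[Bottom] = 0.25·(5) + 0.25·(5) + 0.5·(-2) = 1.5
Best response: Top (6.5 is the largest).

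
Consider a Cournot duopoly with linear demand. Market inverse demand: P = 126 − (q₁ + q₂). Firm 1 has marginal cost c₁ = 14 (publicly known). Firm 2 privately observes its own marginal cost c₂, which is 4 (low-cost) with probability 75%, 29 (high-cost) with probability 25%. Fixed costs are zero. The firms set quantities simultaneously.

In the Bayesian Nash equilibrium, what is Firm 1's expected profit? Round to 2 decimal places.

1302.01

Firm 2 with cost c maximizes (126 − (q₁+q₂) − c)·q₂, giving q₂(c) = (126 − c − q₁)/2.
E[c₂] = 0.75·4 + 0.25·29 = 10.25
Firm 1's FOC against E[q₂] yields q₁ = (126 − 2·14 + E[c₂])/3 = (126 − 28 + 10.25)/3 = 36.0833.
E[P] = 126 − (q₁ + E[q₂]) = 50.0833; Firm 1's expected profit = (E[P] − 14)·q₁ = (50.0833 − 14)·36.0833 = 1302.01.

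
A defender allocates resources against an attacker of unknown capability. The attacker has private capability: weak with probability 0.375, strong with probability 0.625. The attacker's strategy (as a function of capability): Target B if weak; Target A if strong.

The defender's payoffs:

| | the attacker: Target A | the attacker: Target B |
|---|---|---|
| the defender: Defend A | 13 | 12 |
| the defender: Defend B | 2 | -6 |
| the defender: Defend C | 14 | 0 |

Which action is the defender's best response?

Defend A

E[Defend A] = 0.375·(12) + 0.625·(13) = 12.625
E[Defend B] = 0.375·(-6) + 0.625·(2) = -1
E[Defend C] = 0.375·(0) + 0.625·(14) = 8.75
Best response: Defend A (12.625 is the largest).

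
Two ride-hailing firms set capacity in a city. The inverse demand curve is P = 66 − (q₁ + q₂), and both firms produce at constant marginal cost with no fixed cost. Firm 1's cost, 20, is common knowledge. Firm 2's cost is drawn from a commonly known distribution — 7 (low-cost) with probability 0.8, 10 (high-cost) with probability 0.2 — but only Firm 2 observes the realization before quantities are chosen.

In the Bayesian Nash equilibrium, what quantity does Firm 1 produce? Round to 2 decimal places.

Type-c best response for Firm 2: q₂(c) = (66 − c)/2 − q₁/2.
Firm 1 maximizes expected profit; its first-order condition is 66 − 2q₁ − E[q₂] − 20 = 0.
Substituting E[q₂] and solving: E[c₂] = 7.6, so q₁ = (66 − 2·20 + 7.6)/3 = 11.2.

11.20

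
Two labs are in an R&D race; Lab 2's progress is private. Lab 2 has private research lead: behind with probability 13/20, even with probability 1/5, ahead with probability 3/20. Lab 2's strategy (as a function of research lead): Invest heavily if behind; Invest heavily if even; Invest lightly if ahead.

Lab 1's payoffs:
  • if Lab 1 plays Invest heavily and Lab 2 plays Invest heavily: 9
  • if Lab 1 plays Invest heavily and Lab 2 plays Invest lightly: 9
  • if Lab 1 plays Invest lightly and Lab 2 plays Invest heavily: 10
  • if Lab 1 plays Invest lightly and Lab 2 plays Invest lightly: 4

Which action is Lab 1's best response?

E[Invest heavily] = 13/20·(9) + 1/5·(9) + 3/20·(9) = 9
E[Invest lightly] = 13/20·(10) + 1/5·(10) + 3/20·(4) = 91/10
Best response: Invest lightly (91/10 is the largest).

Invest lightly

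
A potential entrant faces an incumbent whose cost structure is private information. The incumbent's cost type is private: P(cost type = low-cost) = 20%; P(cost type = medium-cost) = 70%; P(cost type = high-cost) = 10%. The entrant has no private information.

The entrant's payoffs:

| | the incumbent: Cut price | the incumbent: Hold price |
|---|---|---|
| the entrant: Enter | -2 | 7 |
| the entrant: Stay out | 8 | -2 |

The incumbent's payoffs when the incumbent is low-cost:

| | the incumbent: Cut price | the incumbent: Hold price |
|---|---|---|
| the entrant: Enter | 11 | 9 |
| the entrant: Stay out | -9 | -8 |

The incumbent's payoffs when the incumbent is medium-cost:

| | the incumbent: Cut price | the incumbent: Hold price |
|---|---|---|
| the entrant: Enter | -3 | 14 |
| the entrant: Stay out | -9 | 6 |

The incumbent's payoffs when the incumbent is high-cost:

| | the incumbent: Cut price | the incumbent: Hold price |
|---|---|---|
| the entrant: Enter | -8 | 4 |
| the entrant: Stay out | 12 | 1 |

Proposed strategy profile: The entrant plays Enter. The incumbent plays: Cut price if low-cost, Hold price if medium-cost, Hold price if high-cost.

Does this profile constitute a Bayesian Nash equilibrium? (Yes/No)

Yes

The entrant plays Enter: E[Enter] = 0.2·(-2) + 0.7·(7) + 0.1·(7) = 5.2; E[Stay out] = 0. Best-responding. ✓
The incumbent (cost type low-cost), facing Enter: Cut price gives 11, Hold price gives 9. Proposed Cut price is best. ✓
The incumbent (cost type medium-cost), facing Enter: Cut price gives -3, Hold price gives 14. Proposed Hold price is best. ✓
The incumbent (cost type high-cost), facing Enter: Cut price gives -8, Hold price gives 4. Proposed Hold price is best. ✓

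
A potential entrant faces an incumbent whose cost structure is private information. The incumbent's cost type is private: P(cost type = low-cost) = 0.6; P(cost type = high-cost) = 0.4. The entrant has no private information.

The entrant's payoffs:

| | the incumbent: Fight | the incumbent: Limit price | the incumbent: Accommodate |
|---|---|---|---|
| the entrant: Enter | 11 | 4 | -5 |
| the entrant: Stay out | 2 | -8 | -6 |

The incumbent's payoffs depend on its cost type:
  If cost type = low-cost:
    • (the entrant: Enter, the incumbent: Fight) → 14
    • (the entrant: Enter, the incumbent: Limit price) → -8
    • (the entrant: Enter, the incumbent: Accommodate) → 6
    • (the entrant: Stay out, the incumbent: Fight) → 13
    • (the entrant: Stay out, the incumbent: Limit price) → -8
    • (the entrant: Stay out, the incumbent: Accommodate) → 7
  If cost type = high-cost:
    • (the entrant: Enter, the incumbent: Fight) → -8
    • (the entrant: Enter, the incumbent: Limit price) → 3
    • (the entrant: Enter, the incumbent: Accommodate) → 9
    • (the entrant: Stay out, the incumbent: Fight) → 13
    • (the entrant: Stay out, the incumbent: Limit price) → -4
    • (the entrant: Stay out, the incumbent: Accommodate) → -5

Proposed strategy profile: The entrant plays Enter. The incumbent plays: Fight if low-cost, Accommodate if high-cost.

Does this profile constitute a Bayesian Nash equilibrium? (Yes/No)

The entrant plays Enter: E[Enter] = 0.6·(11) + 0.4·(-5) = 4.6; E[Stay out] = -1.2. Best-responding. ✓
The incumbent (cost type low-cost), facing Enter: Fight gives 14, Limit price gives -8, Accommodate gives 6. Proposed Fight is best. ✓
The incumbent (cost type high-cost), facing Enter: Fight gives -8, Limit price gives 3, Accommodate gives 9. Proposed Accommodate is best. ✓

Yes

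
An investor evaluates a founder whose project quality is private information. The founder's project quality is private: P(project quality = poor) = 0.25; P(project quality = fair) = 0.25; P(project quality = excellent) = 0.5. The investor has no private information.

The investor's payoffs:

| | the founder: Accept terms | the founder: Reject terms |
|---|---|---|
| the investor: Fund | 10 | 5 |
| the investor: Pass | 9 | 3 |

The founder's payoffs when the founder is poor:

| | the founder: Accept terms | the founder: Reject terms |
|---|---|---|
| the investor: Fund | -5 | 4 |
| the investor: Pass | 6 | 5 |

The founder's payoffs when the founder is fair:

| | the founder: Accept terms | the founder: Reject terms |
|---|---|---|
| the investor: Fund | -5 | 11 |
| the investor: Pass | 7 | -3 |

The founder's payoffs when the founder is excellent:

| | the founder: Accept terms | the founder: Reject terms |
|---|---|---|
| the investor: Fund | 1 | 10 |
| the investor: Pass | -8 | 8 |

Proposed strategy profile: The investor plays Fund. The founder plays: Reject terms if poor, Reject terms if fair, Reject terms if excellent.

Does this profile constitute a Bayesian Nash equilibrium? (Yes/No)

Yes

A profile is a BNE iff every type of every player is best-responding given beliefs about the other side.
The investor plays Fund: E[Fund] = 0.25·(5) + 0.25·(5) + 0.5·(5) = 5; E[Pass] = 3. Best-responding. ✓
The founder (project quality poor), facing Fund: Accept terms gives -5, Reject terms gives 4. Proposed Reject terms is best. ✓
The founder (project quality fair), facing Fund: Accept terms gives -5, Reject terms gives 11. Proposed Reject terms is best. ✓
The founder (project quality excellent), facing Fund: Accept terms gives 1, Reject terms gives 10. Proposed Reject terms is best. ✓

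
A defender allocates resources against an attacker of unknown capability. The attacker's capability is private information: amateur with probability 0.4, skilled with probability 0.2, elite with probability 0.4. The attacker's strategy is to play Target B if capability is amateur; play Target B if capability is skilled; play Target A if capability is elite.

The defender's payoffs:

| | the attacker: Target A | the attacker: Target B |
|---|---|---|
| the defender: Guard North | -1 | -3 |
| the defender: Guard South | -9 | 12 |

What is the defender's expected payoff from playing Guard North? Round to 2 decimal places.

Take the expectation over the attacker's capability, weighting each type's action by its prior probability.
E[Guard North] = 0.4·(-3) + 0.2·(-3) + 0.4·(-1) = (-1.2) + (-0.6) + (-0.4) = -2.2

-2.20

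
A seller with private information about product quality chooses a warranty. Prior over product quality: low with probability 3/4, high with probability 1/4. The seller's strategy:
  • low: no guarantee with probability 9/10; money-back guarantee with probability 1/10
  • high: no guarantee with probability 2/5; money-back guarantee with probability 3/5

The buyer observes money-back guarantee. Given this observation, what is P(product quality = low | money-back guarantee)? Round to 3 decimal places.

0.333

P(money-back guarantee) = (3/4)·(1/10) + (1/4)·(3/5) = 9/40
P(low | money-back guarantee) = ((3/4)·(1/10)) / (9/40) = (3/40) / (9/40) = 1/3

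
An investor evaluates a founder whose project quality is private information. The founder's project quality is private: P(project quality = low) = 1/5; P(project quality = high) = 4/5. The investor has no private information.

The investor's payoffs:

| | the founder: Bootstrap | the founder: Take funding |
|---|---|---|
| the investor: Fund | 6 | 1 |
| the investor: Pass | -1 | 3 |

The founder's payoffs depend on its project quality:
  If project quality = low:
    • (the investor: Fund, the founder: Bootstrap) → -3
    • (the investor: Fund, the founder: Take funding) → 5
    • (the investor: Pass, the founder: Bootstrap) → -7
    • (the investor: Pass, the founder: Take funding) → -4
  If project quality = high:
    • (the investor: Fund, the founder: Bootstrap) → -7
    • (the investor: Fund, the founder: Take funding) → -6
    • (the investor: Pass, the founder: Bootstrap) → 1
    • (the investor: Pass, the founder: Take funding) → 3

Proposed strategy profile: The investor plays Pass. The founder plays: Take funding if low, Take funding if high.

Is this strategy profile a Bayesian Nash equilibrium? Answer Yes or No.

The investor plays Pass: E[Pass] = 1/5·(3) + 4/5·(3) = 3; E[Fund] = 1. Best-responding. ✓
The founder (project quality low), facing Pass: Bootstrap gives -7, Take funding gives -4. Proposed Take funding is best. ✓
The founder (project quality high), facing Pass: Bootstrap gives 1, Take funding gives 3. Proposed Take funding is best. ✓

Yes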